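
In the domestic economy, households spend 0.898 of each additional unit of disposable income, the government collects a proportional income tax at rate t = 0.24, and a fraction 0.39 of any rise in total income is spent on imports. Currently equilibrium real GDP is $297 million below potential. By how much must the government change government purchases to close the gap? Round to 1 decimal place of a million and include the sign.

Spending multiplier = 1/(1 − c(1−t) + m) = 1/(1 − 0.898×0.76 + 0.39) = 1/0.70752 ≈ 1.413.
Need ΔY = +$297 million, so ΔG = ΔY/k = (+$297 million) × 0.70752 ≈ +$210.1 million.
The government should increase government purchases by $210.1 million.

+$210.1 million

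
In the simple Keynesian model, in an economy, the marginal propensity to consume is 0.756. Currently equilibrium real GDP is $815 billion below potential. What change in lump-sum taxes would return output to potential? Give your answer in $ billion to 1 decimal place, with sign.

Spending multiplier = 1/(1 − MPC) = 1/(1 − 0.756) = 1/0.244 ≈ 4.098.
Tax multiplier = −c·k = −0.756/0.244 ≈ −3.098. Need ΔY = +$815 billion, so ΔT = ΔY/(−c·k) = −(+$815 billion) × 0.244 / 0.756 ≈ −$263 billion.
The government should cut lump-sum taxes by $263 billion.

−$263.0 billion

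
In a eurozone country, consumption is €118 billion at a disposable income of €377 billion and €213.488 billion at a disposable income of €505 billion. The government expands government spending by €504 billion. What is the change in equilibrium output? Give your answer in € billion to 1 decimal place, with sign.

MPC = ΔC/ΔYd = (213.488 − 118)/(505 − 377) = 95.488/128 = 0.746.
Expenditure multiplier = 1/(1 − MPC) = 1/(1 − 0.746) = 1/0.254 ≈ 3.937.
ΔY = k × ΔG = (+€504 billion) / 0.254 ≈ +€1,984.3 billion.

+€1,984.3 billion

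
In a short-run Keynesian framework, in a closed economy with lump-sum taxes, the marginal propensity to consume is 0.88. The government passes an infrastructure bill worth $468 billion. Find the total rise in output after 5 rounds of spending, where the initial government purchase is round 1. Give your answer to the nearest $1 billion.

Round 1 adds ΔG = $468 billion; each later round is MPC = 0.88 times the previous.
After 5 rounds: 468 + 411.84 + 362.4192 + 318.928896 + 280.65742848 = ΔG·(1 − c^5)/(1 − c) = 468 × (1 − 0.5277319168)/0.12 ≈ $1,842 billion.

$1,842 billion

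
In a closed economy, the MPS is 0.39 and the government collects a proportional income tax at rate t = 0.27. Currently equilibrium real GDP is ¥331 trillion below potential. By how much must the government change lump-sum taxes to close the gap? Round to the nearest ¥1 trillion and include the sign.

−¥301 trillion

MPC = 1 − MPS = 1 − 0.39 = 0.61.
Spending multiplier = 1/(1 − c(1−t)) = 1/(1 − 0.61×0.73) = 1/0.5547 ≈ 1.803.
Tax multiplier = −c·k = −0.61/0.5547 ≈ −1.1. Need ΔY = +¥331 trillion, so ΔT = ΔY/(−c·k) = −(+¥331 trillion) × 0.5547 / 0.61 ≈ −¥301 trillion.
The government should cut lump-sum taxes by ¥301 trillion.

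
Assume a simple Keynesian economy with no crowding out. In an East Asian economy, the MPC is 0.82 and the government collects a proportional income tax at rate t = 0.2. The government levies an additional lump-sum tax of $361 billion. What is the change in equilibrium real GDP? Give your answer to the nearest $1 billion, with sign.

−$861 billion

A lump-sum tax change of +$361 billion shifts disposable income by −$361 billion; first-round consumption changes by −c × ΔT = −0.82 × (+$361 billion) = −$296.02 billion.
Expenditure multiplier = 1/(1 − c(1−t)) = 1/(1 − 0.82×0.8) = 1/0.344 ≈ 2.907.
The tax multiplier is −c × k ≈ −2.384, so ΔY = k × (−c·ΔT) = (−$296.02 billion) / 0.344 ≈ −$861 billion.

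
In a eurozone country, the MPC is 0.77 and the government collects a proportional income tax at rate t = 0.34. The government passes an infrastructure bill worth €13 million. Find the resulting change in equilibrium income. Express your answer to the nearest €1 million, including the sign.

+€26 million

Expenditure multiplier = 1/(1 − c(1−t)) = 1/(1 − 0.77×0.66) = 1/0.4918 ≈ 2.033.
ΔY = k × ΔG = (+€13 million) / 0.4918 ≈ +€26 million.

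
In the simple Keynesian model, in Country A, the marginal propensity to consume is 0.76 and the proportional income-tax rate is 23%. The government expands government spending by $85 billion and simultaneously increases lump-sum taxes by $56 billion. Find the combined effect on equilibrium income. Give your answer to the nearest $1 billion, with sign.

+$102 billion

Expenditure multiplier = 1/(1 − c(1−t)) = 1/(1 − 0.76×0.77) = 1/0.4148 ≈ 2.411.
ΔG contributes k·ΔG = (+$85 billion) / 0.4148 ≈ +$204.9 billion.
ΔT of +$56 billion changes first-round spending by −c·ΔT = −$42.56 billion, contributing k·(−c·ΔT) = (−$42.56 billion) / 0.4148 ≈ −$102.6 billion.
Net ΔY = k(ΔG − c·ΔT) = (+$42.44 billion) / 0.4148 ≈ +$102 billion.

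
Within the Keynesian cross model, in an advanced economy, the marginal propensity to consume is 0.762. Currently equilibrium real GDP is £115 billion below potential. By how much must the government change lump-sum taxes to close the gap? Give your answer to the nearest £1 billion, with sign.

−£36 billion

Spending multiplier = 1/(1 − MPC) = 1/(1 − 0.762) = 1/0.238 ≈ 4.202.
Tax multiplier = −c·k = −0.762/0.238 ≈ −3.202. Need ΔY = +£115 billion, so ΔT = ΔY/(−c·k) = −(+£115 billion) × 0.238 / 0.762 ≈ −£36 billion.
The government should cut lump-sum taxes by £36 billion.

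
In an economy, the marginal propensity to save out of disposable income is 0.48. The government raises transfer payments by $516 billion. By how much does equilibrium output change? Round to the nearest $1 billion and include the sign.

+$559 billion

MPC = 1 − MPS = 1 − 0.48 = 0.52.
The transfer change shifts disposable income by +$516 billion, so first-round consumption changes by c·ΔTR = 0.52 × (+$516 billion) = +$268.32 billion.
Expenditure multiplier = 1/(1 − MPC) = 1/(1 − 0.52) = 1/0.48 ≈ 2.083.
The transfer multiplier is c × k ≈ 1.083, so ΔY = k × (c·ΔTR) = (+$268.32 billion) / 0.48 = +$559 billion.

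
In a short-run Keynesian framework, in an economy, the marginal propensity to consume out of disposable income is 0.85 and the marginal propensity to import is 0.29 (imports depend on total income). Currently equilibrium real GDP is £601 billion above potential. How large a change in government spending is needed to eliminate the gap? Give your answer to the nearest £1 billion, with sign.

Spending multiplier = 1/(1 − c + m) = 1/(1 − 0.85 + 0.29) = 1/0.44 ≈ 2.273.
Need ΔY = −£601 billion, so ΔG = ΔY/k = (−£601 billion) × 0.44 ≈ −£264 billion.
The government should cut government spending by £264 billion.

−£264 billion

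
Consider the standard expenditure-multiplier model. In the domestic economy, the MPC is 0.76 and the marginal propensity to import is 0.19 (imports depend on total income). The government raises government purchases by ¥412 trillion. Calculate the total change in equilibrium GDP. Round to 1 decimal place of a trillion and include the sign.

+¥958.1 trillion

Spending multiplier = 1/(1 − c + m) = 1/(1 − 0.76 + 0.19) = 1/0.43 ≈ 2.326.
ΔY = k × ΔG = (+¥412 trillion) / 0.43 ≈ +¥958.1 trillion.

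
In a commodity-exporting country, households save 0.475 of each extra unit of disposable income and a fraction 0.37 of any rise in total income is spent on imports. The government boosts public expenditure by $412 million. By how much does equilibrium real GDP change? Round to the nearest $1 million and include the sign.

MPC = 1 − MPS = 1 − 0.475 = 0.525.
Expenditure multiplier = 1/(1 − c + m) = 1/(1 − 0.525 + 0.37) = 1/0.845 ≈ 1.183.
ΔY = k × ΔG = (+$412 million) / 0.845 ≈ +$488 million.

+$488 million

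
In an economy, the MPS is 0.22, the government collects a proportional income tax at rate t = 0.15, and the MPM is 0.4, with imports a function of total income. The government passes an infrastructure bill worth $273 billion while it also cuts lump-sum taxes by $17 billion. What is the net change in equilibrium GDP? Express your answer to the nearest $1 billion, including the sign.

MPC = 1 − MPS = 1 − 0.22 = 0.78.
Expenditure multiplier = 1/(1 − c(1−t) + m) = 1/(1 − 0.78×0.85 + 0.4) = 1/0.737 ≈ 1.357.
ΔG contributes k·ΔG = (+$273 billion) / 0.737 ≈ +$370.4 billion.
ΔT of −$17 billion changes first-round spending by −c·ΔT = +$13.26 billion, contributing k·(−c·ΔT) = (+$13.26 billion) / 0.737 ≈ +$18 billion.
Net ΔY = k(ΔG − c·ΔT) = (+$286.26 billion) / 0.737 ≈ +$388 billion.

+$388 billion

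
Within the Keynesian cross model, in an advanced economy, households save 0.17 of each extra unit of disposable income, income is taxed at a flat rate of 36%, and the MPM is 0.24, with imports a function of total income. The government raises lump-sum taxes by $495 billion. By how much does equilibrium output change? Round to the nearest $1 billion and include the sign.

−$580 billion

MPC = 1 − MPS = 1 − 0.17 = 0.83.
A lump-sum tax change of +$495 billion shifts disposable income by −$495 billion; first-round consumption changes by −c × ΔT = −0.83 × (+$495 billion) = −$410.85 billion.
Expenditure multiplier = 1/(1 − c(1−t) + m) = 1/(1 − 0.83×0.64 + 0.24) = 1/0.7088 ≈ 1.411.
The tax multiplier is −c × k ≈ −1.171, so ΔY = k × (−c·ΔT) = (−$410.85 billion) / 0.7088 ≈ −$580 billion.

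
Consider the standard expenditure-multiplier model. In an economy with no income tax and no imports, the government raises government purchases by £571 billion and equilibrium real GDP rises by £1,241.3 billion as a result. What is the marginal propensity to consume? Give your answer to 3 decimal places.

Implied spending multiplier k = ΔY/ΔG = 1,241.3/571 ≈ 2.1739.
Since k = 1/(1 − MPC), MPC = 1 − 1/k = 1 − ΔG/ΔY = 1 − 571/1,241.3 ≈ 0.540.

0.540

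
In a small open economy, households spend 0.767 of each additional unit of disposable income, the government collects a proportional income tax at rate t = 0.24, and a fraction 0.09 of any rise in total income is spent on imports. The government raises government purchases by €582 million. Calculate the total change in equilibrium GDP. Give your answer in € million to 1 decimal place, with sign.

Expenditure multiplier = 1/(1 − c(1−t) + m) = 1/(1 − 0.767×0.76 + 0.09) = 1/0.50708 ≈ 1.972.
ΔY = k × ΔG = (+€582 million) / 0.50708 ≈ +€1,147.7 million.

+€1,147.7 million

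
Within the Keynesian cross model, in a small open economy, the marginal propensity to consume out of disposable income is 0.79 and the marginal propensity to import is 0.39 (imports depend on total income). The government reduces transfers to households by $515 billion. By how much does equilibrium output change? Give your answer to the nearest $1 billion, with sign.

−$678 billion

The transfer change shifts disposable income by −$515 billion, so first-round consumption changes by c·ΔTR = 0.79 × (−$515 billion) = −$406.85 billion.
Expenditure multiplier = 1/(1 − c + m) = 1/(1 − 0.79 + 0.39) = 1/0.6 ≈ 1.667.
The transfer multiplier is c × k ≈ 1.317, so ΔY = k × (c·ΔTR) = (−$406.85 billion) / 0.6 ≈ −$678 billion.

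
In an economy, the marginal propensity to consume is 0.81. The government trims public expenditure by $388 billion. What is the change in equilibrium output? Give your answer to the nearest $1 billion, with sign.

Expenditure multiplier = 1/(1 − MPC) = 1/(1 − 0.81) = 1/0.19 ≈ 5.263.
ΔY = k × ΔG = (−$388 billion) / 0.19 ≈ −$2,042 billion.

−$2,042 billion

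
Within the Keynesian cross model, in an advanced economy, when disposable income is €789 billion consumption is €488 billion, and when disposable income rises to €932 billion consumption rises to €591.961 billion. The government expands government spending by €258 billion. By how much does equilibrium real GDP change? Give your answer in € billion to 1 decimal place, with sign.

+€945.1 billion

MPC = ΔC/ΔYd = (591.961 − 488)/(932 − 789) = 103.961/143 = 0.727.
Government-spending multiplier = 1/(1 − MPC) = 1/(1 − 0.727) = 1/0.273 ≈ 3.663.
ΔY = k × ΔG = (+€258 billion) / 0.273 ≈ +€945.1 billion.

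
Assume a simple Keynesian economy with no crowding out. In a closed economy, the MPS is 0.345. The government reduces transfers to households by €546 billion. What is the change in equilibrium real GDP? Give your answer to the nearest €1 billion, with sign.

−€1,037 billion

MPC = 1 − MPS = 1 − 0.345 = 0.655.
The transfer change shifts disposable income by −€546 billion, so first-round consumption changes by c·ΔTR = 0.655 × (−€546 billion) = −€357.63 billion.
Expenditure multiplier = 1/(1 − MPC) = 1/(1 − 0.655) = 1/0.345 ≈ 2.899.
The transfer multiplier is c × k ≈ 1.899, so ΔY = k × (c·ΔTR) = (−€357.63 billion) / 0.345 ≈ −€1,037 billion.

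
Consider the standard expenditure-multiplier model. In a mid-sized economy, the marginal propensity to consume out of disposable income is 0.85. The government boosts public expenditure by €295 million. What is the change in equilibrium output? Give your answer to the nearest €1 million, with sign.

Expenditure multiplier = 1/(1 − MPC) = 1/(1 − 0.85) = 1/0.15 ≈ 6.667.
ΔY = k × ΔG = (+€295 million) / 0.15 ≈ +€1,967 million.

+€1,967 million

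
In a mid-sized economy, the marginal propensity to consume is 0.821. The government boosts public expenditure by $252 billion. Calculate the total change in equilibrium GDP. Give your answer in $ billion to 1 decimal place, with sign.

+$1,407.8 billion

Spending multiplier = 1/(1 − MPC) = 1/(1 − 0.821) = 1/0.179 ≈ 5.587.
ΔY = k × ΔG = (+$252 billion) / 0.179 ≈ +$1,407.8 billion.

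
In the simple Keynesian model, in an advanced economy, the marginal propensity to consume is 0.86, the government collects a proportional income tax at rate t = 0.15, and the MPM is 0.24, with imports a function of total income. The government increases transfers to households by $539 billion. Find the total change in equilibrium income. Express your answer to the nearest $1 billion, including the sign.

+$911 billion

The transfer change shifts disposable income by +$539 billion, so first-round consumption changes by c·ΔTR = 0.86 × (+$539 billion) = +$463.54 billion.
Expenditure multiplier = 1/(1 − c(1−t) + m) = 1/(1 − 0.86×0.85 + 0.24) = 1/0.509 ≈ 1.965.
The transfer multiplier is c × k ≈ 1.69, so ΔY = k × (c·ΔTR) = (+$463.54 billion) / 0.509 ≈ +$911 billion.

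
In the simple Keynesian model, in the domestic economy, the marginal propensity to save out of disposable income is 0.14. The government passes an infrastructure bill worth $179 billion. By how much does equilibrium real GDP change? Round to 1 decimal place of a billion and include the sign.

+$1,278.6 billion

MPC = 1 − MPS = 1 − 0.14 = 0.86.
Government-spending multiplier = 1/(1 − MPC) = 1/(1 − 0.86) = 1/0.14 ≈ 7.143.
ΔY = k × ΔG = (+$179 billion) / 0.14 ≈ +$1,278.6 billion.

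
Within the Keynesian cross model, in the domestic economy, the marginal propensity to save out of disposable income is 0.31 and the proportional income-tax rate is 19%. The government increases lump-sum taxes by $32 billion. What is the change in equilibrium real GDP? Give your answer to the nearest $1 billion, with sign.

−$50 billion

MPC = 1 − MPS = 1 − 0.31 = 0.69.
A lump-sum tax change of +$32 billion shifts disposable income by −$32 billion; first-round consumption changes by −c × ΔT = −0.69 × (+$32 billion) = −$22.08 billion.
Expenditure multiplier = 1/(1 − c(1−t)) = 1/(1 − 0.69×0.81) = 1/0.4411 ≈ 2.267.
The tax multiplier is −c × k ≈ −1.564, so ΔY = k × (−c·ΔT) = (−$22.08 billion) / 0.4411 ≈ −$50 billion.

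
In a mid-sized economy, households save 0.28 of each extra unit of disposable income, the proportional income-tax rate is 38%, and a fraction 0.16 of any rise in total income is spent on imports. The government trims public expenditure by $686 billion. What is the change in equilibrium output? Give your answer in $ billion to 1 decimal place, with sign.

−$961.3 billion

MPC = 1 − MPS = 1 − 0.28 = 0.72.
Expenditure multiplier = 1/(1 − c(1−t) + m) = 1/(1 − 0.72×0.62 + 0.16) = 1/0.7136 ≈ 1.401.
ΔY = k × ΔG = (−$686 billion) / 0.7136 ≈ −$961.3 billion.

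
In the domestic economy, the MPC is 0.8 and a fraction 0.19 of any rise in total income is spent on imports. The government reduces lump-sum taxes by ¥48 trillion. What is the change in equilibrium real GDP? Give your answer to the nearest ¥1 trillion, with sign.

+¥98 trillion

A lump-sum tax change of −¥48 trillion shifts disposable income by +¥48 trillion; first-round consumption changes by −c × ΔT = −0.8 × (−¥48 trillion) = +¥38.4 trillion.
Expenditure multiplier = 1/(1 − c + m) = 1/(1 − 0.8 + 0.19) = 1/0.39 ≈ 2.564.
The tax multiplier is −c × k ≈ −2.051, so ΔY = k × (−c·ΔT) = (+¥38.4 trillion) / 0.39 ≈ +¥98 trillion.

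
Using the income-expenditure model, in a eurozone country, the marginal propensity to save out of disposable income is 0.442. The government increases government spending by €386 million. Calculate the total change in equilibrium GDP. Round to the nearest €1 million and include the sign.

MPC = 1 − MPS = 1 − 0.442 = 0.558.
Spending multiplier = 1/(1 − MPC) = 1/(1 − 0.558) = 1/0.442 ≈ 2.262.
ΔY = k × ΔG = (+€386 million) / 0.442 ≈ +€873 million.

+€873 million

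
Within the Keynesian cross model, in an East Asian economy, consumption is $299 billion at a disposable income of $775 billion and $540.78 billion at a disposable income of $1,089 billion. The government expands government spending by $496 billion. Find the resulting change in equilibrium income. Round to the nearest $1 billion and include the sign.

MPC = ΔC/ΔYd = (540.78 − 299)/(1,089 − 775) = 241.78/314 = 0.77.
Expenditure multiplier = 1/(1 − MPC) = 1/(1 − 0.77) = 1/0.23 ≈ 4.348.
ΔY = k × ΔG = (+$496 billion) / 0.23 ≈ +$2,157 billion.

+$2,157 billion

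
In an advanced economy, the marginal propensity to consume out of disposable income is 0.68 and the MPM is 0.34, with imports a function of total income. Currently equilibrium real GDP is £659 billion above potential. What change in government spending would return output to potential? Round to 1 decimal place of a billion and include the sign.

Spending multiplier = 1/(1 − c + m) = 1/(1 − 0.68 + 0.34) = 1/0.66 ≈ 1.515.
Need ΔY = −£659 billion, so ΔG = ΔY/k = (−£659 billion) × 0.66 ≈ −£434.9 billion.
The government should cut government spending by £434.9 billion.

−£434.9 billion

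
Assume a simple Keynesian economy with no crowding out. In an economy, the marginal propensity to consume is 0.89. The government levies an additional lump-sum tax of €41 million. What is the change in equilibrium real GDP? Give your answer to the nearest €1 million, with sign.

A lump-sum tax change of +€41 million shifts disposable income by −€41 million; first-round consumption changes by −c × ΔT = −0.89 × (+€41 million) = −€36.49 million.
Expenditure multiplier = 1/(1 − MPC) = 1/(1 − 0.89) = 1/0.11 ≈ 9.091.
The tax multiplier is −c × k ≈ −8.091, so ΔY = k × (−c·ΔT) = (−€36.49 million) / 0.11 ≈ −€332 million.

−€332 million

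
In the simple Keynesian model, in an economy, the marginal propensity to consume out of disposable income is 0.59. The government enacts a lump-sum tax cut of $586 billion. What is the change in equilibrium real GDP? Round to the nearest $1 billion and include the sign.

+$843 billion

A lump-sum tax change of −$586 billion shifts disposable income by +$586 billion; first-round consumption changes by −c × ΔT = −0.59 × (−$586 billion) = +$345.74 billion.
Expenditure multiplier = 1/(1 − MPC) = 1/(1 − 0.59) = 1/0.41 ≈ 2.439.
The tax multiplier is −c × k ≈ −1.439, so ΔY = k × (−c·ΔT) = (+$345.74 billion) / 0.41 ≈ +$843 billion.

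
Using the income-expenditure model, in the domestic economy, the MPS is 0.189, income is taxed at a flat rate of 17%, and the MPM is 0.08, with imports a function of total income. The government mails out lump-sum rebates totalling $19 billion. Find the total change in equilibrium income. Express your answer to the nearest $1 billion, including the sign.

+$38 billion

MPC = 1 − MPS = 1 − 0.189 = 0.811.
A lump-sum tax change of −$19 billion shifts disposable income by +$19 billion; first-round consumption changes by −c × ΔT = −0.811 × (−$19 billion) = +$15.409 billion.
Expenditure multiplier = 1/(1 − c(1−t) + m) = 1/(1 − 0.811×0.83 + 0.08) = 1/0.40687 ≈ 2.458.
The tax multiplier is −c × k ≈ −1.993, so ΔY = k × (−c·ΔT) = (+$15.409 billion) / 0.40687 ≈ +$38 billion.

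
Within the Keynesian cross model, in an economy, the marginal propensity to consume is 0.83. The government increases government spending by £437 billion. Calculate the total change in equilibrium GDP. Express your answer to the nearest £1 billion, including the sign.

Government-spending multiplier = 1/(1 − MPC) = 1/(1 − 0.83) = 1/0.17 ≈ 5.882.
ΔY = k × ΔG = (+£437 billion) / 0.17 ≈ +£2,571 billion.

+£2,571 billion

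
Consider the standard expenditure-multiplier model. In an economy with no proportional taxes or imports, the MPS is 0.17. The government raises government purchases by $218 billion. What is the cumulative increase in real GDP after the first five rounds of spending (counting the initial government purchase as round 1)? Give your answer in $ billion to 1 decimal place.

MPC = 1 − MPS = 1 − 0.17 = 0.83.
Round 1 adds ΔG = $218 billion; each later round is MPC = 0.83 times the previous.
After 5 rounds: 218 + 180.94 + 150.1802 + 124.649566 + 103.45913978 = ΔG·(1 − c^5)/(1 − c) = 218 × (1 − 0.3939040643)/0.17 ≈ $777.2 billion.

$777.2 billion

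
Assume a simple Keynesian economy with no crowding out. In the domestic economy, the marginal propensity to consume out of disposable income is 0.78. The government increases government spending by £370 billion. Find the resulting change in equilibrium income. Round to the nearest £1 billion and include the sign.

Spending multiplier = 1/(1 − MPC) = 1/(1 − 0.78) = 1/0.22 ≈ 4.545.
ΔY = k × ΔG = (+£370 billion) / 0.22 ≈ +£1,682 billion.

+£1,682 billion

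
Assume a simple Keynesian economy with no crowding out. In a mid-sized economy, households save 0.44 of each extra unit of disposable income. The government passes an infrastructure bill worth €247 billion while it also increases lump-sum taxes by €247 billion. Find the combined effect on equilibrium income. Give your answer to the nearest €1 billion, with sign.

MPC = 1 − MPS = 1 − 0.44 = 0.56.
Expenditure multiplier = 1/(1 − MPC) = 1/(1 − 0.56) = 1/0.44 ≈ 2.273.
ΔG contributes k·ΔG = (+€247 billion) / 0.44 ≈ +€561.4 billion.
ΔT of +€247 billion changes first-round spending by −c·ΔT = −€138.32 billion, contributing k·(−c·ΔT) = (−€138.32 billion) / 0.44 ≈ −€314.4 billion.
With ΔG = ΔT and no other leakages, the balanced-budget multiplier is 1, so ΔY = ΔG = +€247 billion.

+€247 billion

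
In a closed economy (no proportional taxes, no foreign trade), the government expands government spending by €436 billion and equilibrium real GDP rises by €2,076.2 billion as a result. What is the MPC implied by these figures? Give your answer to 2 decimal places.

Implied spending multiplier k = ΔY/ΔG = 2,076.2/436 ≈ 4.7619.
Since k = 1/(1 − MPC), MPC = 1 − 1/k = 1 − ΔG/ΔY = 1 − 436/2,076.2 ≈ 0.79.

0.79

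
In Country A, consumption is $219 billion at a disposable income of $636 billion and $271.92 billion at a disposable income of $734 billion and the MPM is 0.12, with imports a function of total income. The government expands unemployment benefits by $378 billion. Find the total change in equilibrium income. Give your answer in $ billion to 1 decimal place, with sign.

+$351.9 billion

MPC = ΔC/ΔYd = (271.92 − 219)/(734 − 636) = 52.92/98 = 0.54.
The transfer change shifts disposable income by +$378 billion, so first-round consumption changes by c·ΔTR = 0.54 × (+$378 billion) = +$204.12 billion.
Expenditure multiplier = 1/(1 − c + m) = 1/(1 − 0.54 + 0.12) = 1/0.58 ≈ 1.724.
The transfer multiplier is c × k ≈ 0.931, so ΔY = k × (c·ΔTR) = (+$204.12 billion) / 0.58 ≈ +$351.9 billion.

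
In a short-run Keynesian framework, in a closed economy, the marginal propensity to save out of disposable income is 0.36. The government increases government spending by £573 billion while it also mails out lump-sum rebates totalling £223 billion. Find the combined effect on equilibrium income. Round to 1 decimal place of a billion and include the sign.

+£1,988.1 billion

MPC = 1 − MPS = 1 − 0.36 = 0.64.
Expenditure multiplier = 1/(1 − MPC) = 1/(1 − 0.64) = 1/0.36 ≈ 2.778.
ΔG contributes k·ΔG = (+£573 billion) / 0.36 ≈ +£1,591.7 billion.
ΔT of −£223 billion changes first-round spending by −c·ΔT = +£142.72 billion, contributing k·(−c·ΔT) = (+£142.72 billion) / 0.36 ≈ +£396.4 billion.
Net ΔY = k(ΔG − c·ΔT) = (+£715.72 billion) / 0.36 ≈ +£1,988.1 billion.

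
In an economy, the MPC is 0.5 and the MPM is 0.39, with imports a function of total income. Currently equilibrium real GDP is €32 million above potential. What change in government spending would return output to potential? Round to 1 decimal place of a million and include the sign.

Spending multiplier = 1/(1 − c + m) = 1/(1 − 0.5 + 0.39) = 1/0.89 ≈ 1.124.
Need ΔY = −€32 million, so ΔG = ΔY/k = (−€32 million) × 0.89 ≈ −€28.5 million.
The government should cut government spending by €28.5 million.

−€28.5 million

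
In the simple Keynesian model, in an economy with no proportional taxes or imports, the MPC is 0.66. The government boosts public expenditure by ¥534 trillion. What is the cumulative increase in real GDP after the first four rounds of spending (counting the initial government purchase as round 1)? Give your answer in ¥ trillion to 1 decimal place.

¥1,272.6 trillion

Round 1 adds ΔG = ¥534 trillion; each later round is MPC = 0.66 times the previous.
After 4 rounds: 534 + 352.44 + 232.6104 + 153.522864 = ΔG·(1 − c^4)/(1 − c) = 534 × (1 − 0.18974736)/0.34 ≈ ¥1,272.6 trillion.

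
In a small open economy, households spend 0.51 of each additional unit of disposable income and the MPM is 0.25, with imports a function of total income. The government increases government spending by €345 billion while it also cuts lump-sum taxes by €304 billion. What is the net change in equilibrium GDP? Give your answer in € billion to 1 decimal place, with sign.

+€675.7 billion

Expenditure multiplier = 1/(1 − c + m) = 1/(1 − 0.51 + 0.25) = 1/0.74 ≈ 1.351.
ΔG contributes k·ΔG = (+€345 billion) / 0.74 ≈ +€466.2 billion.
ΔT of −€304 billion changes first-round spending by −c·ΔT = +€155.04 billion, contributing k·(−c·ΔT) = (+€155.04 billion) / 0.74 ≈ +€209.5 billion.
Net ΔY = k(ΔG − c·ΔT) = (+€500.04 billion) / 0.74 ≈ +€675.7 billion.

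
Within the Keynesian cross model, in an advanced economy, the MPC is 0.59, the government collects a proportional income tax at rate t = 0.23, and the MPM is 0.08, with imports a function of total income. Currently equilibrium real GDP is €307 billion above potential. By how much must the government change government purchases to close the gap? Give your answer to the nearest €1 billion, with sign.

Spending multiplier = 1/(1 − c(1−t) + m) = 1/(1 − 0.59×0.77 + 0.08) = 1/0.6257 ≈ 1.598.
Need ΔY = −€307 billion, so ΔG = ΔY/k = (−€307 billion) × 0.6257 ≈ −€192 billion.
The government should cut government purchases by €192 billion.

−€192 billion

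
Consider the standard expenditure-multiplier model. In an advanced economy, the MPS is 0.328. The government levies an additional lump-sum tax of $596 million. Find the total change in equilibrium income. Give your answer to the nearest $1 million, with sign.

MPC = 1 − MPS = 1 − 0.328 = 0.672.
A lump-sum tax change of +$596 million shifts disposable income by −$596 million; first-round consumption changes by −c × ΔT = −0.672 × (+$596 million) = −$400.512 million.
Expenditure multiplier = 1/(1 − MPC) = 1/(1 − 0.672) = 1/0.328 ≈ 3.049.
The tax multiplier is −c × k ≈ −2.049, so ΔY = k × (−c·ΔT) = (−$400.512 million) / 0.328 ≈ −$1,221 million.

−$1,221 million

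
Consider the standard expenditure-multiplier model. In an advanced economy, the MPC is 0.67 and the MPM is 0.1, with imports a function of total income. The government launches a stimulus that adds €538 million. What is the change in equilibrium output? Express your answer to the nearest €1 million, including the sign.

+€1,251 million

Government-spending multiplier = 1/(1 − c + m) = 1/(1 − 0.67 + 0.1) = 1/0.43 ≈ 2.326.
ΔY = k × ΔG = (+€538 million) / 0.43 ≈ +€1,251 million.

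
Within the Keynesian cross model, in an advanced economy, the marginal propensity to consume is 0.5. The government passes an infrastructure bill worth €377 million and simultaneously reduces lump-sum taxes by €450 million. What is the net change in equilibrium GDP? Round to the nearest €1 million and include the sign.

+€1,204 million

Expenditure multiplier = 1/(1 − MPC) = 1/(1 − 0.5) = 1/0.5 = 2.
ΔG contributes k·ΔG = (+€377 million) / 0.5 = +€754 million.
ΔT of −€450 million changes first-round spending by −c·ΔT = +€225 million, contributing k·(−c·ΔT) = (+€225 million) / 0.5 = +€450 million.
Net ΔY = k(ΔG − c·ΔT) = (+€602 million) / 0.5 = +€1,204 million.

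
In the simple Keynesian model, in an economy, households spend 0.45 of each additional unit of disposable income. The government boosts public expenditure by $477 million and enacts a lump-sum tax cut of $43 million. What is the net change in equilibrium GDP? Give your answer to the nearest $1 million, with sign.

Expenditure multiplier = 1/(1 − MPC) = 1/(1 − 0.45) = 1/0.55 ≈ 1.818.
ΔG contributes k·ΔG = (+$477 million) / 0.55 ≈ +$867.3 million.
ΔT of −$43 million changes first-round spending by −c·ΔT = +$19.35 million, contributing k·(−c·ΔT) = (+$19.35 million) / 0.55 ≈ +$35.2 million.
Net ΔY = k(ΔG − c·ΔT) = (+$496.35 million) / 0.55 ≈ +$902 million.

+$902 million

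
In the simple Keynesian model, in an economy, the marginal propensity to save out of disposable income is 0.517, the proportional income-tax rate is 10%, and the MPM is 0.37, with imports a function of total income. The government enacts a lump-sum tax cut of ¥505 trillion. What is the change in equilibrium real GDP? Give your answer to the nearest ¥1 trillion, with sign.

+¥261 trillion

MPC = 1 − MPS = 1 − 0.517 = 0.483.
A lump-sum tax change of −¥505 trillion shifts disposable income by +¥505 trillion; first-round consumption changes by −c × ΔT = −0.483 × (−¥505 trillion) = +¥243.915 trillion.
Expenditure multiplier = 1/(1 − c(1−t) + m) = 1/(1 − 0.483×0.9 + 0.37) = 1/0.9353 ≈ 1.069.
The tax multiplier is −c × k ≈ −0.516, so ΔY = k × (−c·ΔT) = (+¥243.915 trillion) / 0.9353 ≈ +¥261 trillion.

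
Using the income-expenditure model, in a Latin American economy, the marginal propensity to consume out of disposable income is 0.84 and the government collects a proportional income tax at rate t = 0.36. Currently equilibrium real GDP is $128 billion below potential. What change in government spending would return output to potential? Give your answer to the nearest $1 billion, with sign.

Spending multiplier = 1/(1 − c(1−t)) = 1/(1 − 0.84×0.64) = 1/0.4624 ≈ 2.163.
Need ΔY = +$128 billion, so ΔG = ΔY/k = (+$128 billion) × 0.4624 ≈ +$59 billion.
The government should increase government spending by $59 billion.

+$59 billion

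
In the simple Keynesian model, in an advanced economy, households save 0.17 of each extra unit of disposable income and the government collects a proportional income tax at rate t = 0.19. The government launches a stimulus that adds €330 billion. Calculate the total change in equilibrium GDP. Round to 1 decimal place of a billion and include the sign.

+€1,007.0 billion

MPC = 1 − MPS = 1 − 0.17 = 0.83.
Government-spending multiplier = 1/(1 − c(1−t)) = 1/(1 − 0.83×0.81) = 1/0.3277 ≈ 3.052.
ΔY = k × ΔG = (+€330 billion) / 0.3277 ≈ +€1,007 billion.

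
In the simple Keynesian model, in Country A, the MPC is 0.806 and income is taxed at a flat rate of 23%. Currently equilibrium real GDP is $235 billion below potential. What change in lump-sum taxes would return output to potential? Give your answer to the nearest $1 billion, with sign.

Spending multiplier = 1/(1 − c(1−t)) = 1/(1 − 0.806×0.77) = 1/0.37938 ≈ 2.636.
Tax multiplier = −c·k = −0.806/0.37938 ≈ −2.125. Need ΔY = +$235 billion, so ΔT = ΔY/(−c·k) = −(+$235 billion) × 0.37938 / 0.806 ≈ −$111 billion.
The government should cut lump-sum taxes by $111 billion.

−$111 billion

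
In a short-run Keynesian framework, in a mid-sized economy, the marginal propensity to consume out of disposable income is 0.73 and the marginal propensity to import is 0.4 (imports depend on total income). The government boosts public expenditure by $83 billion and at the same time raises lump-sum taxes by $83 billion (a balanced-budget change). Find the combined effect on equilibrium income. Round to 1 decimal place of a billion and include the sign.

+$33.4 billion

Expenditure multiplier = 1/(1 − c + m) = 1/(1 − 0.73 + 0.4) = 1/0.67 ≈ 1.493.
ΔG contributes k·ΔG = (+$83 billion) / 0.67 ≈ +$123.9 billion.
ΔT of +$83 billion changes first-round spending by −c·ΔT = −$60.59 billion, contributing k·(−c·ΔT) = (−$60.59 billion) / 0.67 ≈ −$90.4 billion.
Net ΔY = k(ΔG − c·ΔT) = (+$22.41 billion) / 0.67 ≈ +$33.4 billion.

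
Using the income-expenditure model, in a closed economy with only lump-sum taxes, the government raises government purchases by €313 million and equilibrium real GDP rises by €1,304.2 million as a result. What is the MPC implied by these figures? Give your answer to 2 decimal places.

Implied spending multiplier k = ΔY/ΔG = 1,304.2/313 ≈ 4.1668.
Since k = 1/(1 − MPC), MPC = 1 − 1/k = 1 − ΔG/ΔY = 1 − 313/1,304.2 ≈ 0.76.

0.76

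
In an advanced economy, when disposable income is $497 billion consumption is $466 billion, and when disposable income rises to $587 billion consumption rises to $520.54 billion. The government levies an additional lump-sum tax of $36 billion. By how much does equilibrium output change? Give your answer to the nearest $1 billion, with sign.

MPC = ΔC/ΔYd = (520.54 − 466)/(587 − 497) = 54.54/90 = 0.606.
A lump-sum tax change of +$36 billion shifts disposable income by −$36 billion; first-round consumption changes by −c × ΔT = −0.606 × (+$36 billion) = −$21.816 billion.
Expenditure multiplier = 1/(1 − MPC) = 1/(1 − 0.606) = 1/0.394 ≈ 2.538.
The tax multiplier is −c × k ≈ −1.538, so ΔY = k × (−c·ΔT) = (−$21.816 billion) / 0.394 ≈ −$55 billion.

−$55 billion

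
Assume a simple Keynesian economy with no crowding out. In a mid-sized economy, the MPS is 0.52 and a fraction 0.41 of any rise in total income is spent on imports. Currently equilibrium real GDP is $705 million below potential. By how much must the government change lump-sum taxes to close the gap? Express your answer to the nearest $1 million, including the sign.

−$1,366 million

MPC = 1 − MPS = 1 − 0.52 = 0.48.
Spending multiplier = 1/(1 − c + m) = 1/(1 − 0.48 + 0.41) = 1/0.93 ≈ 1.075.
Tax multiplier = −c·k = −0.48/0.93 ≈ −0.516. Need ΔY = +$705 million, so ΔT = ΔY/(−c·k) = −(+$705 million) × 0.93 / 0.48 ≈ −$1,366 million.
The government should cut lump-sum taxes by $1,366 million.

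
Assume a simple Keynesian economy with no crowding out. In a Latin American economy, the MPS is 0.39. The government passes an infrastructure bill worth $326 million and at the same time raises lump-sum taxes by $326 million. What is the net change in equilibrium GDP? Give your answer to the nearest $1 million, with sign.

MPC = 1 − MPS = 1 − 0.39 = 0.61.
Expenditure multiplier = 1/(1 − MPC) = 1/(1 − 0.61) = 1/0.39 ≈ 2.564.
ΔG contributes k·ΔG = (+$326 million) / 0.39 ≈ +$835.9 million.
ΔT of +$326 million changes first-round spending by −c·ΔT = −$198.86 million, contributing k·(−c·ΔT) = (−$198.86 million) / 0.39 ≈ −$509.9 million.
With ΔG = ΔT and no other leakages, the balanced-budget multiplier is 1, so ΔY = ΔG = +$326 million.

+$326 million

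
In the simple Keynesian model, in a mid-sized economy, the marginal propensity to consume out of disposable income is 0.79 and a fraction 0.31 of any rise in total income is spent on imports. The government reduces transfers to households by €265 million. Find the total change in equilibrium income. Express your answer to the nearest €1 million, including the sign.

−€403 million

The transfer change shifts disposable income by −€265 million, so first-round consumption changes by c·ΔTR = 0.79 × (−€265 million) = −€209.35 million.
Expenditure multiplier = 1/(1 − c + m) = 1/(1 − 0.79 + 0.31) = 1/0.52 ≈ 1.923.
The transfer multiplier is c × k ≈ 1.519, so ΔY = k × (c·ΔTR) = (−€209.35 million) / 0.52 ≈ −€403 million.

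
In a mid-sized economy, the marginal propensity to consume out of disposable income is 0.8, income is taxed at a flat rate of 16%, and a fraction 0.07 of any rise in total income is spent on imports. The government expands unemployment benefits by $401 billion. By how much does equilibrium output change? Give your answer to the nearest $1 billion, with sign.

The transfer change shifts disposable income by +$401 billion, so first-round consumption changes by c·ΔTR = 0.8 × (+$401 billion) = +$320.8 billion.
Expenditure multiplier = 1/(1 − c(1−t) + m) = 1/(1 − 0.8×0.84 + 0.07) = 1/0.398 ≈ 2.513.
The transfer multiplier is c × k ≈ 2.01, so ΔY = k × (c·ΔTR) = (+$320.8 billion) / 0.398 ≈ +$806 billion.

+$806 billion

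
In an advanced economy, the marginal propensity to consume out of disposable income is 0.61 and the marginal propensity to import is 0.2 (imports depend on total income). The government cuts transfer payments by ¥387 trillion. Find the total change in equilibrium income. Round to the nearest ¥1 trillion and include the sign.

The transfer change shifts disposable income by −¥387 trillion, so first-round consumption changes by c·ΔTR = 0.61 × (−¥387 trillion) = −¥236.07 trillion.
Expenditure multiplier = 1/(1 − c + m) = 1/(1 − 0.61 + 0.2) = 1/0.59 ≈ 1.695.
The transfer multiplier is c × k ≈ 1.034, so ΔY = k × (c·ΔTR) = (−¥236.07 trillion) / 0.59 ≈ −¥400 trillion.

−¥400 trillion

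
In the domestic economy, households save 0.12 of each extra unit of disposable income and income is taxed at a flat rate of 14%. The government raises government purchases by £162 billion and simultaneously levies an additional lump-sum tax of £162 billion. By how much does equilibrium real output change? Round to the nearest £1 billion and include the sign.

MPC = 1 − MPS = 1 − 0.12 = 0.88.
Expenditure multiplier = 1/(1 − c(1−t)) = 1/(1 − 0.88×0.86) = 1/0.2432 ≈ 4.112.
ΔG contributes k·ΔG = (+£162 billion) / 0.2432 ≈ +£666.1 billion.
ΔT of +£162 billion changes first-round spending by −c·ΔT = −£142.56 billion, contributing k·(−c·ΔT) = (−£142.56 billion) / 0.2432 ≈ −£586.2 billion.
Net ΔY = k(ΔG − c·ΔT) = (+£19.44 billion) / 0.2432 ≈ +£80 billion.

+£80 billion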